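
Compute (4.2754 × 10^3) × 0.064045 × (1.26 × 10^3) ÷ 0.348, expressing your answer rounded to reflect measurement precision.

(4.2754 × 10^3) × 0.064045 × (1.26 × 10^3) ÷ 0.348 = 991409.974655…
Multiplication/division keeps the fewest significant figures: 4.2754 × 10^3 → 5 s.f., 0.064045 → 5 s.f., 1.26 × 10^3 → 3 s.f., 0.348 → 3 s.f.; limit is 3.
Rounded to 3 significant figures: 9.91 × 10^5.

9.91 × 10^5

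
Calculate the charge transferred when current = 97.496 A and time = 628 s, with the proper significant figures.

6.12 × 10⁴ C

charge transferred = 97.496 A × 628 s = 61227.488 C.
97.496 has 5 significant figures; 628 has 3.
Division/multiplication keeps the fewest: 3 significant figures.
Rounded: 6.12 × 10⁴ C.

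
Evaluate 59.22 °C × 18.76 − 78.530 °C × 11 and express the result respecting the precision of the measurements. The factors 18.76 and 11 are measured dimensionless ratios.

59.22 × 18.76 = 1110.9672 → 1111 °C (4 s.f., last digit at the 10^0 place).
78.530 × 11 = 863.83 → 8.6 × 10^2 °C (2 s.f., last digit at the 10^1 place).
Difference: 247.1372 °C; keep the coarser place, 10^1.
Result: 2.5 × 10^2 °C.

2.5 × 10^2 °C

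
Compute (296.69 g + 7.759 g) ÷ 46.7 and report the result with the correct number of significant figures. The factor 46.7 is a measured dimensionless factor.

296.69 g + 7.759 g = 304.449 g; the sum is limited to 2 decimal places (5 s.f.).
Carrying full precision, 304.449 ÷ 46.7 = 6.51925053533… g; 46.7 has 3 s.f., so the result keeps min(5, 3) = 3 s.f.
Rounded to 3 significant figures: 6.52 g.

6.52 g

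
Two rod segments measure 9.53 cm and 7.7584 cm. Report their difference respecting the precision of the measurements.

9.53 cm − 7.7584 cm = 1.7716 cm.
Addition/subtraction keeps the fewest decimal places: 9.53 → 2 decimal places, 7.7584 → 4 decimal places; limit is 2.
Rounded to 2 decimal places: 1.77 cm.

1.77 cm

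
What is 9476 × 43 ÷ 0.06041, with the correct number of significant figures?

6.7 × 10^6

9476 × 43 ÷ 0.06041 = 6745042.21155…
Multiplication/division keeps the fewest significant figures: 9476 → 4 s.f., 43 → 2 s.f., 0.06041 → 4 s.f.; limit is 2.
Rounded to 2 significant figures: 6.7 × 10^6.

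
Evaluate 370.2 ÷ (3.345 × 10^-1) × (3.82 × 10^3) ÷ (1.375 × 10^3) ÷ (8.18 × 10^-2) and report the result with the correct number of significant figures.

370.2 ÷ (3.345 × 10^-1) × (3.82 × 10^3) ÷ (1.375 × 10^3) ÷ (8.18 × 10^-2) = 37587.8645678…
Multiplication/division keeps the fewest significant figures: 370.2 → 4 s.f., 3.345 × 10^-1 → 4 s.f., 3.82 × 10^3 → 3 s.f., 1.375 × 10^3 → 4 s.f., 8.18 × 10^-2 → 3 s.f.; limit is 3.
Rounded to 3 significant figures: 3.76 × 10^4.

3.76 × 10^4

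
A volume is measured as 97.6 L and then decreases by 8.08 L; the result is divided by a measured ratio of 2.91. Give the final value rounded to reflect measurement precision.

30.8 L

97.6 L − 8.08 L = 89.52 L; the difference is limited to 1 decimal place (3 s.f.).
Carrying full precision, 89.52 ÷ 2.91 = 30.7628865979… L; 2.91 has 3 s.f., so the result keeps min(3, 3) = 3 s.f.
Rounded to 3 significant figures: 30.8 L.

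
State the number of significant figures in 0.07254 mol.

4

0.07254: leading zeros are not significant.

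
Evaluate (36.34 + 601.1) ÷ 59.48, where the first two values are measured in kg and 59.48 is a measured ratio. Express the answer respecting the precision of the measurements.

36.34 kg + 601.1 kg = 637.44 kg; the sum is limited to 1 decimal place (4 s.f.).
Carrying full precision, 637.44 ÷ 59.48 = 10.7168796234… kg; 59.48 has 4 s.f., so the result keeps min(4, 4) = 4 s.f.
Rounded to 4 significant figures: 10.72 kg.

10.72 kg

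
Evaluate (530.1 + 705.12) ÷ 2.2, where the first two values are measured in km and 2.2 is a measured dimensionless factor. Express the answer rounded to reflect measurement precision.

530.1 km + 705.12 km = 1235.22 km; the sum is limited to 1 decimal place (5 s.f.).
Carrying full precision, 1235.22 ÷ 2.2 = 561.463636364… km; 2.2 has 2 s.f., so the result keeps min(5, 2) = 2 s.f.
Rounded to 2 significant figures: 5.6 × 10^2 km.

5.6 × 10^2 km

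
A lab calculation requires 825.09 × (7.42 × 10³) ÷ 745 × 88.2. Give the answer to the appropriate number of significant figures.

825.09 × (7.42 × 10³) ÷ 745 × 88.2 = 724798.926121…
Multiplication/division keeps the fewest significant figures: 825.09 → 5 s.f., 7.42 × 10³ → 3 s.f., 745 → 3 s.f., 88.2 → 3 s.f.; limit is 3.
Rounded to 3 significant figures: 7.25 × 10⁵.

7.25 × 10⁵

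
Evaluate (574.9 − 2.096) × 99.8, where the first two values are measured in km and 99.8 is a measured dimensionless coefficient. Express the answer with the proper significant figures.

5.72 × 10⁴ km

574.9 km − 2.096 km = 572.804 km; the difference is limited to 1 decimal place (4 s.f.).
Carrying full precision, 572.804 × 99.8 = 57165.8392 km; 99.8 has 3 s.f., so the result keeps min(4, 3) = 3 s.f.
Rounded to 3 significant figures: 5.72 × 10⁴ km.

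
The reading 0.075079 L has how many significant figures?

5

0.075079: leading zeros are not significant; zeros between nonzero digits are significant.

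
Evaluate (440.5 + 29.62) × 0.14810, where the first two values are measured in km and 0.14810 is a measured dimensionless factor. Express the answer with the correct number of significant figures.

440.5 km + 29.62 km = 470.12 km; the sum is limited to 1 decimal place (4 s.f.).
Carrying full precision, 470.12 × 0.14810 = 69.624772 km; 0.14810 has 5 s.f., so the result keeps min(4, 5) = 4 s.f.
Rounded to 4 significant figures: 69.62 km.

69.62 km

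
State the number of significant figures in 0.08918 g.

4

0.08918: leading zeros are not significant.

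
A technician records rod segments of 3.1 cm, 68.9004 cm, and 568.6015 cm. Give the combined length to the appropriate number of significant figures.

640.6 cm

3.1 cm + 68.9004 cm + 568.6015 cm = 640.6019 cm.
Addition/subtraction keeps the fewest decimal places: 3.1 → 1 decimal place, 68.9004 → 4 decimal places, 568.6015 → 4 decimal places; limit is 1.
Rounded to 1 decimal place: 640.6 cm.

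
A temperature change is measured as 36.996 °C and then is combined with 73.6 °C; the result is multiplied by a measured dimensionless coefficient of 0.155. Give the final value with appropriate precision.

17.1 °C

36.996 °C + 73.6 °C = 110.596 °C; the sum is limited to 1 decimal place (4 s.f.).
Carrying full precision, 110.596 × 0.155 = 17.14238 °C; 0.155 has 3 s.f., so the result keeps min(4, 3) = 3 s.f.
Rounded to 3 significant figures: 17.1 °C.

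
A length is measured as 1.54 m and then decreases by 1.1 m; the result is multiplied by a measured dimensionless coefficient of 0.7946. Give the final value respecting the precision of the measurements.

1.54 m − 1.1 m = 0.44 m; the difference is limited to 1 decimal place (1 s.f.).
Carrying full precision, 0.44 × 0.7946 = 0.349624 m; 0.7946 has 4 s.f., so the result keeps min(1, 4) = 1 s.f.
Rounded to 1 significant figure: 0.3 m.

0.3 m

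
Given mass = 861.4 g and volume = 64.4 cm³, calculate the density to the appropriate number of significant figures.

density = 861.4 g ÷ 64.4 cm³ = 13.3757763975… g/cm³.
861.4 has 4 significant figures; 64.4 has 3.
Division/multiplication keeps the fewest: 3 significant figures.
Rounded: 13.4 g/cm³.

13.4 g/cm³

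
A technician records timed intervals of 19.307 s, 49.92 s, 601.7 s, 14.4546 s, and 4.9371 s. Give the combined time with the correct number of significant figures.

690.3 s

19.307 s + 49.92 s + 601.7 s + 14.4546 s + 4.9371 s = 690.3187 s.
Addition/subtraction keeps the fewest decimal places: 19.307 → 3 decimal places, 49.92 → 2 decimal places, 601.7 → 1 decimal place, 14.4546 → 4 decimal places, 4.9371 → 4 decimal places; limit is 1.
Rounded to 1 decimal place: 690.3 s.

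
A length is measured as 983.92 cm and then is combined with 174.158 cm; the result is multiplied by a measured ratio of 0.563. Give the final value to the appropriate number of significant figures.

983.92 cm + 174.158 cm = 1158.078 cm; the sum is limited to 2 decimal places (6 s.f.).
Carrying full precision, 1158.078 × 0.563 = 651.997914 cm; 0.563 has 3 s.f., so the result keeps min(6, 3) = 3 s.f.
Rounded to 3 significant figures: 652 cm.

652 cm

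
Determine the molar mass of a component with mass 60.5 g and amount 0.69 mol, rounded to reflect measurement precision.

molar mass = 60.5 g ÷ 0.69 mol = 87.6811594203… g/mol.
60.5 has 3 significant figures; 0.69 has 2.
Division/multiplication keeps the fewest: 2 significant figures.
Rounded: 88 g/mol.

88 g/mol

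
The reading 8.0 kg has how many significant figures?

8.0: trailing zeros after a decimal point are significant.

2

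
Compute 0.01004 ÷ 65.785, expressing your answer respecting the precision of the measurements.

1.526 × 10^-4

0.01004 ÷ 65.785 = 0.00015261837805…
Multiplication/division keeps the fewest significant figures: 0.01004 → 4 s.f., 65.785 → 5 s.f.; limit is 4.
Rounded to 4 significant figures: 1.526 × 10^-4.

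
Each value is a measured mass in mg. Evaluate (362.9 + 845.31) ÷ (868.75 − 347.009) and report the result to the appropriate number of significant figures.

2.3157

362.9 + 845.31 = 1208.21, limited to 1 d.p. → 5 s.f.; 868.75 − 347.009 = 521.741, limited to 2 d.p. → 5 s.f.
Carrying full precision, 1208.21 ÷ 521.741 = 2.31572753531…; keep min(5, 5) = 5 s.f.
Rounded to 5 significant figures: 2.3157.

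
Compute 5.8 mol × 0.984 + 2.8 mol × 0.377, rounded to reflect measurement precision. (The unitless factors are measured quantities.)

5.8 × 0.984 = 5.7072 → 5.7 mol (2 s.f., last digit at the 10^-1 place).
2.8 × 0.377 = 1.0556 → 1.1 mol (2 s.f., last digit at the 10^-1 place).
Sum: 6.7628 mol; keep the coarser place, 10^-1.
Result: 6.8 mol.

6.8 mol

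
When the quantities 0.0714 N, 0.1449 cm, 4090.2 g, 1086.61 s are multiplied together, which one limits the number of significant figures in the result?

0.0714 N → 3 s.f.; 0.1449 cm → 4 s.f.; 4090.2 g → 5 s.f.; 1086.61 s → 6 s.f.
The fewest is 3 significant figures, from 0.0714 N.

0.0714 N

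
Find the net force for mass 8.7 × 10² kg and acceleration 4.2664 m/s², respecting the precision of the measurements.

3.7 × 10³ N

net force = 8.7 × 10² kg × 4.2664 m/s² = 3711.768 N.
8.7 × 10² has 2 significant figures; 4.2664 has 5.
Division/multiplication keeps the fewest: 2 significant figures.
Rounded: 3.7 × 10³ N.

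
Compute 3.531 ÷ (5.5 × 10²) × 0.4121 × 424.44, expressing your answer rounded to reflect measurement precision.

1.1

3.531 ÷ (5.5 × 10²) × 0.4121 × 424.44 = 1.12293326808
Multiplication/division keeps the fewest significant figures: 3.531 → 4 s.f., 5.5 × 10² → 2 s.f., 0.4121 → 4 s.f., 424.44 → 5 s.f.; limit is 2.
Rounded to 2 significant figures: 1.1.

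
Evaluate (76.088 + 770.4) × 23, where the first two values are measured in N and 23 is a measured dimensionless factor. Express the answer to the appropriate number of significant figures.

1.9 × 10⁴ N

76.088 N + 770.4 N = 846.488 N; the sum is limited to 1 decimal place (4 s.f.).
Carrying full precision, 846.488 × 23 = 19469.224 N; 23 has 2 s.f., so the result keeps min(4, 2) = 2 s.f.
Rounded to 2 significant figures: 1.9 × 10⁴ N.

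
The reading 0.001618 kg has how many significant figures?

4

0.001618: leading zeros are not significant.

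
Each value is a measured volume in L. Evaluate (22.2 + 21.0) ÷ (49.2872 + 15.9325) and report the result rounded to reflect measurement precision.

22.2 + 21.0 = 43.2, limited to 1 d.p. → 3 s.f.; 49.2872 + 15.9325 = 65.2197, limited to 4 d.p. → 6 s.f.
Carrying full precision, 43.2 ÷ 65.2197 = 0.66237655187…; keep min(3, 6) = 3 s.f.
Rounded to 3 significant figures: 0.662.

0.662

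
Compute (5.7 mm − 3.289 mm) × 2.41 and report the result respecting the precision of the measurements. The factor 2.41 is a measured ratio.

5.8 mm

5.7 mm − 3.289 mm = 2.411 mm; the difference is limited to 1 decimal place (2 s.f.).
Carrying full precision, 2.411 × 2.41 = 5.81051 mm; 2.41 has 3 s.f., so the result keeps min(2, 3) = 2 s.f.
Rounded to 2 significant figures: 5.8 mm.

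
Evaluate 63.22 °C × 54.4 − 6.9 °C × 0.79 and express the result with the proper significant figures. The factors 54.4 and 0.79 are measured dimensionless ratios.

63.22 × 54.4 = 3439.168 → 3.44 × 10³ °C (3 s.f., last digit at the 10^1 place).
6.9 × 0.79 = 5.451 → 5.5 °C (2 s.f., last digit at the 10^-1 place).
Difference: 3433.717 °C; keep the coarser place, 10^1.
Result: 3.43 × 10³ °C.

3.43 × 10³ °C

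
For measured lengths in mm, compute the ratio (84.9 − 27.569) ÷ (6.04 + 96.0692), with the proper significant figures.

0.561

84.9 − 27.569 = 57.331, limited to 1 d.p. → 3 s.f.; 6.04 + 96.0692 = 102.1092, limited to 2 d.p. → 5 s.f.
Carrying full precision, 57.331 ÷ 102.1092 = 0.561467526922…; keep min(3, 5) = 3 s.f.
Rounded to 3 significant figures: 0.561.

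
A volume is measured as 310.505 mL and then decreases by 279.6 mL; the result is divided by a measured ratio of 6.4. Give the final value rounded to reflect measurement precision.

310.505 mL − 279.6 mL = 30.905 mL; the difference is limited to 1 decimal place (3 s.f.).
Carrying full precision, 30.905 ÷ 6.4 = 4.82890625 mL; 6.4 has 2 s.f., so the result keeps min(3, 2) = 2 s.f.
Rounded to 2 significant figures: 4.8 mL.

4.8 mL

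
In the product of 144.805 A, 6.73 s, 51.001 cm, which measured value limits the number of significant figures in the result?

144.805 A → 6 s.f.; 6.73 s → 3 s.f.; 51.001 cm → 5 s.f.
The fewest is 3 significant figures, from 6.73 s.

6.73 s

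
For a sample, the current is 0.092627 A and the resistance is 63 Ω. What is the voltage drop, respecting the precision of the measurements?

voltage drop = 0.092627 A × 63 Ω = 5.835501 V.
0.092627 has 5 significant figures; 63 has 2.
Division/multiplication keeps the fewest: 2 significant figures.
Rounded: 5.8 V.

5.8 V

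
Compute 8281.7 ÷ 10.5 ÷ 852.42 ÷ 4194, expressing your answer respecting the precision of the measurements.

2.21 × 10⁻⁴

8281.7 ÷ 10.5 ÷ 852.42 ÷ 4194 = 0.000220621655098…
Multiplication/division keeps the fewest significant figures: 8281.7 → 5 s.f., 10.5 → 3 s.f., 852.42 → 5 s.f., 4194 → 4 s.f.; limit is 3.
Rounded to 3 significant figures: 2.21 × 10⁻⁴.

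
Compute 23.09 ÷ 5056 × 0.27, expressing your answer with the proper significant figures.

0.0012

23.09 ÷ 5056 × 0.27 = 0.00123304984177…
Multiplication/division keeps the fewest significant figures: 23.09 → 4 s.f., 5056 → 4 s.f., 0.27 → 2 s.f.; limit is 2.
Rounded to 2 significant figures: 0.0012.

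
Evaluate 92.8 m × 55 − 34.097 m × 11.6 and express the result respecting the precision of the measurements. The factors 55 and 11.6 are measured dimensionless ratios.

92.8 × 55 = 5104 → 5.1 × 10^3 m (2 s.f., last digit at the 10^2 place).
34.097 × 11.6 = 395.5252 → 396 m (3 s.f., last digit at the 10^0 place).
Difference: 4708.4748 m; keep the coarser place, 10^2.
Result: 4.7 × 10^3 m.

4.7 × 10^3 m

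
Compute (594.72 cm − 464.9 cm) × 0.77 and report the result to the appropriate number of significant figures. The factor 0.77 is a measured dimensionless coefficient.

594.72 cm − 464.9 cm = 129.82 cm; the difference is limited to 1 decimal place (4 s.f.).
Carrying full precision, 129.82 × 0.77 = 99.9614 cm; 0.77 has 2 s.f., so the result keeps min(4, 2) = 2 s.f.
Rounded to 2 significant figures: 1.0 × 10² cm.

1.0 × 10² cm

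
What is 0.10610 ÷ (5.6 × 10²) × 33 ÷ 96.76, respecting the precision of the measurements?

6.5 × 10⁻⁵

0.10610 ÷ (5.6 × 10²) × 33 ÷ 96.76 = 0.000064616798559…
Multiplication/division keeps the fewest significant figures: 0.10610 → 5 s.f., 5.6 × 10² → 2 s.f., 33 → 2 s.f., 96.76 → 4 s.f.; limit is 2.
Rounded to 2 significant figures: 6.5 × 10⁻⁵.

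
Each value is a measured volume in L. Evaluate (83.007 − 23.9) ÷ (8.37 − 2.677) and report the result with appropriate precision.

10.4

83.007 − 23.9 = 59.107, limited to 1 d.p. → 3 s.f.; 8.37 − 2.677 = 5.693, limited to 2 d.p. → 3 s.f.
Carrying full precision, 59.107 ÷ 5.693 = 10.3823994379…; keep min(3, 3) = 3 s.f.
Rounded to 3 significant figures: 10.4.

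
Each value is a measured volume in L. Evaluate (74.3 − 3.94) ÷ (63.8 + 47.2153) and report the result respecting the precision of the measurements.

74.3 − 3.94 = 70.36, limited to 1 d.p. → 3 s.f.; 63.8 + 47.2153 = 111.0153, limited to 1 d.p. → 4 s.f.
Carrying full precision, 70.36 ÷ 111.0153 = 0.633786514111…; keep min(3, 4) = 3 s.f.
Rounded to 3 significant figures: 0.634.

0.634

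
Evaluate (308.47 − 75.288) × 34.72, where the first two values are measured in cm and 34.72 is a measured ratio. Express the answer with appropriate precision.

8096 cm

308.47 cm − 75.288 cm = 233.182 cm; the difference is limited to 2 decimal places (5 s.f.).
Carrying full precision, 233.182 × 34.72 = 8096.07904 cm; 34.72 has 4 s.f., so the result keeps min(5, 4) = 4 s.f.
Rounded to 4 significant figures: 8096 cm.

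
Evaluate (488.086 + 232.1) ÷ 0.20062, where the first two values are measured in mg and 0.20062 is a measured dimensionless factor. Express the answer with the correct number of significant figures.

3.590 × 10^3 mg

488.086 mg + 232.1 mg = 720.186 mg; the sum is limited to 1 decimal place (4 s.f.).
Carrying full precision, 720.186 ÷ 0.20062 = 3589.80161499… mg; 0.20062 has 5 s.f., so the result keeps min(4, 5) = 4 s.f.
Rounded to 4 significant figures: 3.590 × 10^3 mg.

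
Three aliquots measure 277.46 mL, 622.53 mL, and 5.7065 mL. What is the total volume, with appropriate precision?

905.70 mL

277.46 mL + 622.53 mL + 5.7065 mL = 905.6965 mL.
Addition/subtraction keeps the fewest decimal places: 277.46 → 2 decimal places, 622.53 → 2 decimal places, 5.7065 → 4 decimal places; limit is 2.
Rounded to 2 decimal places: 905.70 mL.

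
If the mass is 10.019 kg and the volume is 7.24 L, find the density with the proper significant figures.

density = 10.019 kg ÷ 7.24 L = 1.38383977901… kg/L.
10.019 has 5 significant figures; 7.24 has 3.
Division/multiplication keeps the fewest: 3 significant figures.
Rounded: 1.38 kg/L.

1.38 kg/L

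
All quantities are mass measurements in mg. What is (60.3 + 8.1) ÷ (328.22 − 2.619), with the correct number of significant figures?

0.210

60.3 + 8.1 = 68.4, limited to 1 d.p. → 3 s.f.; 328.22 − 2.619 = 325.601, limited to 2 d.p. → 5 s.f.
Carrying full precision, 68.4 ÷ 325.601 = 0.210073064886…; keep min(3, 5) = 3 s.f.
Rounded to 3 significant figures: 0.210.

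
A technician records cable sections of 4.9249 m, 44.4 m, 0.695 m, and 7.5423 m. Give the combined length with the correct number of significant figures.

57.6 m

4.9249 m + 44.4 m + 0.695 m + 7.5423 m = 57.5622 m.
Addition/subtraction keeps the fewest decimal places: 4.9249 → 4 decimal places, 44.4 → 1 decimal place, 0.695 → 3 decimal places, 7.5423 → 4 decimal places; limit is 1.
Rounded to 1 decimal place: 57.6 m.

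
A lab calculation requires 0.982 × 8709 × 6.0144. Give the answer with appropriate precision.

0.982 × 8709 × 6.0144 = 51436.5802272
Multiplication/division keeps the fewest significant figures: 0.982 → 3 s.f., 8709 → 4 s.f., 6.0144 → 5 s.f.; limit is 3.
Rounded to 3 significant figures: 5.14 × 10^4.

5.14 × 10^4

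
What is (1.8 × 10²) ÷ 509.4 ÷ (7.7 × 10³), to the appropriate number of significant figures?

(1.8 × 10²) ÷ 509.4 ÷ (7.7 × 10³) = 0.0000458905052545…
Multiplication/division keeps the fewest significant figures: 1.8 × 10² → 2 s.f., 509.4 → 4 s.f., 7.7 × 10³ → 2 s.f.; limit is 2.
Rounded to 2 significant figures: 4.6 × 10⁻⁵.

4.6 × 10⁻⁵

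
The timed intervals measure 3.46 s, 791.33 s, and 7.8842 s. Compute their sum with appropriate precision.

3.46 s + 791.33 s + 7.8842 s = 802.6742 s.
Addition/subtraction keeps the fewest decimal places: 3.46 → 2 decimal places, 791.33 → 2 decimal places, 7.8842 → 4 decimal places; limit is 2.
Rounded to 2 decimal places: 802.67 s.

802.67 s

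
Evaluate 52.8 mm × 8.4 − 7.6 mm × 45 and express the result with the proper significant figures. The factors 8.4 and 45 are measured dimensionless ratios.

52.8 × 8.4 = 443.52 → 4.4 × 10² mm (2 s.f., last digit at the 10^1 place).
7.6 × 45 = 342 → 3.4 × 10² mm (2 s.f., last digit at the 10^1 place).
Difference: 101.52 mm; keep the coarser place, 10^1.
Result: 1.0 × 10² mm.

1.0 × 10² mm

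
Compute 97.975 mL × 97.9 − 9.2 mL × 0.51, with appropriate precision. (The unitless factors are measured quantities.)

9.59 × 10^3 mL

97.975 × 97.9 = 9591.7525 → 9.59 × 10^3 mL (3 s.f., last digit at the 10^1 place).
9.2 × 0.51 = 4.692 → 4.7 mL (2 s.f., last digit at the 10^-1 place).
Difference: 9587.0605 mL; keep the coarser place, 10^1.
Result: 9.59 × 10^3 mL.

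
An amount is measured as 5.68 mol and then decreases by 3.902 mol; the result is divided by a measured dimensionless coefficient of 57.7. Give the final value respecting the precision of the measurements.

5.68 mol − 3.902 mol = 1.778 mol; the difference is limited to 2 decimal places (3 s.f.).
Carrying full precision, 1.778 ÷ 57.7 = 0.0308145580589… mol; 57.7 has 3 s.f., so the result keeps min(3, 3) = 3 s.f.
Rounded to 3 significant figures: 3.08 × 10⁻² mol.

3.08 × 10⁻² mol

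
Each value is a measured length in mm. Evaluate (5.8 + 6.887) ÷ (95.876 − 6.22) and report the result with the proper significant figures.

0.142

5.8 + 6.887 = 12.687, limited to 1 d.p. → 3 s.f.; 95.876 − 6.22 = 89.656, limited to 2 d.p. → 4 s.f.
Carrying full precision, 12.687 ÷ 89.656 = 0.14150753993…; keep min(3, 4) = 3 s.f.
Rounded to 3 significant figures: 0.142.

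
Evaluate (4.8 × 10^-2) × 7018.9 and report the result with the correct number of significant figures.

3.4 × 10^2

(4.8 × 10^-2) × 7018.9 = 336.9072
Multiplication/division keeps the fewest significant figures: 4.8 × 10^-2 → 2 s.f., 7018.9 → 5 s.f.; limit is 2.
Rounded to 2 significant figures: 3.4 × 10^2.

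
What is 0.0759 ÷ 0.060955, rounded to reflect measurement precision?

0.0759 ÷ 0.060955 = 1.24518087113…
Multiplication/division keeps the fewest significant figures: 0.0759 → 3 s.f., 0.060955 → 5 s.f.; limit is 3.
Rounded to 3 significant figures: 1.25.

1.25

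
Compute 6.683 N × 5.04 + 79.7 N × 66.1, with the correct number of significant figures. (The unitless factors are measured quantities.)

5.30 × 10^3 N

6.683 × 5.04 = 33.68232 → 33.7 N (3 s.f., last digit at the 10^-1 place).
79.7 × 66.1 = 5268.17 → 5.27 × 10^3 N (3 s.f., last digit at the 10^1 place).
Sum: 5301.85232 N; keep the coarser place, 10^1.
Result: 5.30 × 10^3 N.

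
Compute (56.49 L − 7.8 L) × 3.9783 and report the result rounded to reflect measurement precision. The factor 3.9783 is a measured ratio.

194 L

56.49 L − 7.8 L = 48.69 L; the difference is limited to 1 decimal place (3 s.f.).
Carrying full precision, 48.69 × 3.9783 = 193.703427 L; 3.9783 has 5 s.f., so the result keeps min(3, 5) = 3 s.f.
Rounded to 3 significant figures: 194 L.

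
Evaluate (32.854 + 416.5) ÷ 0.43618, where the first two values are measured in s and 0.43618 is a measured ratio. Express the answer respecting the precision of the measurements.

32.854 s + 416.5 s = 449.354 s; the sum is limited to 1 decimal place (4 s.f.).
Carrying full precision, 449.354 ÷ 0.43618 = 1030.20312715… s; 0.43618 has 5 s.f., so the result keeps min(4, 5) = 4 s.f.
Rounded to 4 significant figures: 1030. s.

1030. s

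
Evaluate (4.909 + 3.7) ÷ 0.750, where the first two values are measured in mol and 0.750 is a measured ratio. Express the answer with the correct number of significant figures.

4.909 mol + 3.7 mol = 8.609 mol; the sum is limited to 1 decimal place (2 s.f.).
Carrying full precision, 8.609 ÷ 0.750 = 11.4786666667… mol; 0.750 has 3 s.f., so the result keeps min(2, 3) = 2 s.f.
Rounded to 2 significant figures: 11 mol.

11 mol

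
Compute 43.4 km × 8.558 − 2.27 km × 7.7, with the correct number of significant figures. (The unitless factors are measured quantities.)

43.4 × 8.558 = 371.4172 → 371 km (3 s.f., last digit at the 10^0 place).
2.27 × 7.7 = 17.479 → 17 km (2 s.f., last digit at the 10^0 place).
Difference: 353.9382 km; keep the coarser place, 10^0.
Result: 354 km.

354 km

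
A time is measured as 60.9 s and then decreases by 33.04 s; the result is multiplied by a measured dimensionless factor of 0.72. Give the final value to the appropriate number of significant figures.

60.9 s − 33.04 s = 27.86 s; the difference is limited to 1 decimal place (3 s.f.).
Carrying full precision, 27.86 × 0.72 = 20.0592 s; 0.72 has 2 s.f., so the result keeps min(3, 2) = 2 s.f.
Rounded to 2 significant figures: 2.0 × 10^1 s.

2.0 × 10^1 s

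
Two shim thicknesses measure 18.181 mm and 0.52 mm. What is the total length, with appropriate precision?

18.70 mm

18.181 mm + 0.52 mm = 18.701 mm.
Addition/subtraction keeps the fewest decimal places: 18.181 → 3 decimal places, 0.52 → 2 decimal places; limit is 2.
Rounded to 2 decimal places: 18.70 mm.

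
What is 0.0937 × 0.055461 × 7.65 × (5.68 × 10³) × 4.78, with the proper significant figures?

1.08 × 10³

0.0937 × 0.055461 × 7.65 × (5.68 × 10³) × 4.78 = 1079.35660704…
Multiplication/division keeps the fewest significant figures: 0.0937 → 3 s.f., 0.055461 → 5 s.f., 7.65 → 3 s.f., 5.68 × 10³ → 3 s.f., 4.78 → 3 s.f.; limit is 3.
Rounded to 3 significant figures: 1.08 × 10³.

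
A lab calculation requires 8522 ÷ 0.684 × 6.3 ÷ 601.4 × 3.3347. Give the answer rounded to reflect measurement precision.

4.4 × 10²

8522 ÷ 0.684 × 6.3 ÷ 601.4 × 3.3347 = 435.230501199…
Multiplication/division keeps the fewest significant figures: 8522 → 4 s.f., 0.684 → 3 s.f., 6.3 → 2 s.f., 601.4 → 4 s.f., 3.3347 → 5 s.f.; limit is 2.
Rounded to 2 significant figures: 4.4 × 10².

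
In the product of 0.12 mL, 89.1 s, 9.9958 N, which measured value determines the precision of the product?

0.12 mL → 2 s.f.; 89.1 s → 3 s.f.; 9.9958 N → 5 s.f.
The fewest is 2 significant figures, from 0.12 mL.

0.12 mL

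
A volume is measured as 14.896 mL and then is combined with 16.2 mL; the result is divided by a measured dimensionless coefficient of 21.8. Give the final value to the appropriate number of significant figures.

1.43 mL

14.896 mL + 16.2 mL = 31.096 mL; the sum is limited to 1 decimal place (3 s.f.).
Carrying full precision, 31.096 ÷ 21.8 = 1.42642201835… mL; 21.8 has 3 s.f., so the result keeps min(3, 3) = 3 s.f.
Rounded to 3 significant figures: 1.43 mL.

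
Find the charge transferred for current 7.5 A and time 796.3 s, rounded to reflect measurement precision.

6.0 × 10³ C

charge transferred = 7.5 A × 796.3 s = 5972.25 C.
7.5 has 2 significant figures; 796.3 has 4.
Division/multiplication keeps the fewest: 2 significant figures.
Rounded: 6.0 × 10³ C.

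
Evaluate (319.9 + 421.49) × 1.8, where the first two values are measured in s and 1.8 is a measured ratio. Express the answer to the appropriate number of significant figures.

319.9 s + 421.49 s = 741.39 s; the sum is limited to 1 decimal place (4 s.f.).
Carrying full precision, 741.39 × 1.8 = 1334.502 s; 1.8 has 2 s.f., so the result keeps min(4, 2) = 2 s.f.
Rounded to 2 significant figures: 1.3 × 10^3 s.

1.3 × 10^3 s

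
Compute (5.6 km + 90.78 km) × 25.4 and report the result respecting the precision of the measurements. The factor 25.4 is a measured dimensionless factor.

5.6 km + 90.78 km = 96.38 km; the sum is limited to 1 decimal place (3 s.f.).
Carrying full precision, 96.38 × 25.4 = 2448.052 km; 25.4 has 3 s.f., so the result keeps min(3, 3) = 3 s.f.
Rounded to 3 significant figures: 2.45 × 10³ km.

2.45 × 10³ km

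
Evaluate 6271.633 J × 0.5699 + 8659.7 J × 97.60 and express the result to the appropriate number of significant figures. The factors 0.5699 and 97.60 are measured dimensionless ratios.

8.488 × 10^5 J

6271.633 × 0.5699 = 3574.2036467 → 3574 J (4 s.f., last digit at the 10^0 place).
8659.7 × 97.60 = 845186.72 → 8.452 × 10^5 J (4 s.f., last digit at the 10^2 place).
Sum: 848760.923647… J; keep the coarser place, 10^2.
Result: 8.488 × 10^5 J.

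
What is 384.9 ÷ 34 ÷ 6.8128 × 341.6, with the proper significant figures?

5.7 × 10²

384.9 ÷ 34 ÷ 6.8128 × 341.6 = 567.624609731…
Multiplication/division keeps the fewest significant figures: 384.9 → 4 s.f., 34 → 2 s.f., 6.8128 → 5 s.f., 341.6 → 4 s.f.; limit is 2.
Rounded to 2 significant figures: 5.7 × 10².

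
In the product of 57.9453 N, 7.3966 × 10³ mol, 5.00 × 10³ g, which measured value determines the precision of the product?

5.00 × 10³ g

57.9453 N → 6 s.f.; 7.3966 × 10³ mol → 5 s.f.; 5.00 × 10³ g → 3 s.f.
The fewest is 3 significant figures, from 5.00 × 10³ g.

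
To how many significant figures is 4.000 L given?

4

4.000: trailing zeros after a decimal point are significant.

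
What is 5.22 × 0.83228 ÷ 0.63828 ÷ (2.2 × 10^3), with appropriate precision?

5.22 × 0.83228 ÷ 0.63828 ÷ (2.2 × 10^3) = 0.00309389837461…
Multiplication/division keeps the fewest significant figures: 5.22 → 3 s.f., 0.83228 → 5 s.f., 0.63828 → 5 s.f., 2.2 × 10^3 → 2 s.f.; limit is 2.
Rounded to 2 significant figures: 0.0031.

0.0031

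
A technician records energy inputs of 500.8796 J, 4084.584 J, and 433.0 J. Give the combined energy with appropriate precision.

500.8796 J + 4084.584 J + 433.0 J = 5018.4636 J.
Addition/subtraction keeps the fewest decimal places: 500.8796 → 4 decimal places, 4084.584 → 3 decimal places, 433.0 → 1 decimal place; limit is 1.
Rounded to 1 decimal place: 5.0185 × 10³ J.

5.0185 × 10³ J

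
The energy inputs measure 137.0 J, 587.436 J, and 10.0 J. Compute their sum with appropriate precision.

7.344 × 10^2 J

137.0 J + 587.436 J + 10.0 J = 734.436 J.
Addition/subtraction keeps the fewest decimal places: 137.0 → 1 decimal place, 587.436 → 3 decimal places, 10.0 → 1 decimal place; limit is 1.
Rounded to 1 decimal place: 7.344 × 10^2 J.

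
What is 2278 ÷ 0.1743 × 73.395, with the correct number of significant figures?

9.592 × 10^5

2278 ÷ 0.1743 × 73.395 = 959230.120482…
Multiplication/division keeps the fewest significant figures: 2278 → 4 s.f., 0.1743 → 4 s.f., 73.395 → 5 s.f.; limit is 4.
Rounded to 4 significant figures: 9.592 × 10^5.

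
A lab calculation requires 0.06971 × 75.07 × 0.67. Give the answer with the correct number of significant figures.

0.06971 × 75.07 × 0.67 = 3.506196899
Multiplication/division keeps the fewest significant figures: 0.06971 → 4 s.f., 75.07 → 4 s.f., 0.67 → 2 s.f.; limit is 2.
Rounded to 2 significant figures: 3.5.

3.5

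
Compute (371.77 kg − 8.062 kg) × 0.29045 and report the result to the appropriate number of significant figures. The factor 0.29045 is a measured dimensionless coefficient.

105.64 kg

371.77 kg − 8.062 kg = 363.708 kg; the difference is limited to 2 decimal places (5 s.f.).
Carrying full precision, 363.708 × 0.29045 = 105.6389886 kg; 0.29045 has 5 s.f., so the result keeps min(5, 5) = 5 s.f.
Rounded to 5 significant figures: 105.64 kg.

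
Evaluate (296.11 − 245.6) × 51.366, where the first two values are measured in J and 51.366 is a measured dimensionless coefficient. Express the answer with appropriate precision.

296.11 J − 245.6 J = 50.51 J; the difference is limited to 1 decimal place (3 s.f.).
Carrying full precision, 50.51 × 51.366 = 2594.49666 J; 51.366 has 5 s.f., so the result keeps min(3, 5) = 3 s.f.
Rounded to 3 significant figures: 2.59 × 10^3 J.

2.59 × 10^3 J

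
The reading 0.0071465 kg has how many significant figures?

0.0071465: leading zeros are not significant.

5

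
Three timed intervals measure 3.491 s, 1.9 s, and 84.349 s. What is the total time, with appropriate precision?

89.7 s

3.491 s + 1.9 s + 84.349 s = 89.740 s.
Addition/subtraction keeps the fewest decimal places: 3.491 → 3 decimal places, 1.9 → 1 decimal place, 84.349 → 3 decimal places; limit is 1.
Rounded to 1 decimal place: 89.7 s.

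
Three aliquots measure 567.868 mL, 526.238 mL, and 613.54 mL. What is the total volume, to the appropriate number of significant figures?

1707.65 mL

567.868 mL + 526.238 mL + 613.54 mL = 1707.646 mL.
Addition/subtraction keeps the fewest decimal places: 567.868 → 3 decimal places, 526.238 → 3 decimal places, 613.54 → 2 decimal places; limit is 2.
Rounded to 2 decimal places: 1707.65 mL.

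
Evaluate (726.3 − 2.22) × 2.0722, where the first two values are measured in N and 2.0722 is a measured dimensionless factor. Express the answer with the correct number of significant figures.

726.3 N − 2.22 N = 724.08 N; the difference is limited to 1 decimal place (4 s.f.).
Carrying full precision, 724.08 × 2.0722 = 1500.438576 N; 2.0722 has 5 s.f., so the result keeps min(4, 5) = 4 s.f.
Rounded to 4 significant figures: 1.500 × 10³ N.

1.500 × 10³ N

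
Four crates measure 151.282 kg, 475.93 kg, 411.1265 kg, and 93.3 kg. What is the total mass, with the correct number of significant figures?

151.282 kg + 475.93 kg + 411.1265 kg + 93.3 kg = 1131.6385 kg.
Addition/subtraction keeps the fewest decimal places: 151.282 → 3 decimal places, 475.93 → 2 decimal places, 411.1265 → 4 decimal places, 93.3 → 1 decimal place; limit is 1.
Rounded to 1 decimal place: 1131.6 kg.

1131.6 kg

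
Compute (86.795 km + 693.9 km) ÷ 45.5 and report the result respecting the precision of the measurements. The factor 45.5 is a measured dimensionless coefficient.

86.795 km + 693.9 km = 780.695 km; the sum is limited to 1 decimal place (4 s.f.).
Carrying full precision, 780.695 ÷ 45.5 = 17.1581318681… km; 45.5 has 3 s.f., so the result keeps min(4, 3) = 3 s.f.
Rounded to 3 significant figures: 17.2 km.

17.2 km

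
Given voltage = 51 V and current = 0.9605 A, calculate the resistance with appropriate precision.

resistance = 51 V ÷ 0.9605 A = 53.0973451327… Ω.
51 has 2 significant figures; 0.9605 has 4.
Division/multiplication keeps the fewest: 2 significant figures.
Rounded: 53 Ω.

53 Ω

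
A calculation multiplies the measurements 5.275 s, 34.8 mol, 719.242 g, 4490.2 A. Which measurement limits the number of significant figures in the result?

34.8 mol

5.275 s → 4 s.f.; 34.8 mol → 3 s.f.; 719.242 g → 6 s.f.; 4490.2 A → 5 s.f.
The fewest is 3 significant figures, from 34.8 mol.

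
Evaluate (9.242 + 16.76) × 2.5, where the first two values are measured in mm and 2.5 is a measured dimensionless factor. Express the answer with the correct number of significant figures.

65 mm

9.242 mm + 16.76 mm = 26.002 mm; the sum is limited to 2 decimal places (4 s.f.).
Carrying full precision, 26.002 × 2.5 = 65.005 mm; 2.5 has 2 s.f., so the result keeps min(4, 2) = 2 s.f.
Rounded to 2 significant figures: 65 mm.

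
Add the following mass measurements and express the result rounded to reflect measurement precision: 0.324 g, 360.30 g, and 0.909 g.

0.324 g + 360.30 g + 0.909 g = 361.533 g.
Addition/subtraction keeps the fewest decimal places: 0.324 → 3 decimal places, 360.30 → 2 decimal places, 0.909 → 3 decimal places; limit is 2.
Rounded to 2 decimal places: 361.53 g.

361.53 g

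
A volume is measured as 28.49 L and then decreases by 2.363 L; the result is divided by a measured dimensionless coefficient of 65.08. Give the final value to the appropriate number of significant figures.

28.49 L − 2.363 L = 26.127 L; the difference is limited to 2 decimal places (4 s.f.).
Carrying full precision, 26.127 ÷ 65.08 = 0.401459741856… L; 65.08 has 4 s.f., so the result keeps min(4, 4) = 4 s.f.
Rounded to 4 significant figures: 0.4015 L.

0.4015 L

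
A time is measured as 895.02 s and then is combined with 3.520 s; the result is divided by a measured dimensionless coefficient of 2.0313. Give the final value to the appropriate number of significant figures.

895.02 s + 3.520 s = 898.540 s; the sum is limited to 2 decimal places (5 s.f.).
Carrying full precision, 898.540 ÷ 2.0313 = 442.347265298… s; 2.0313 has 5 s.f., so the result keeps min(5, 5) = 5 s.f.
Rounded to 5 significant figures: 4.4235 × 10^2 s.

4.4235 × 10^2 s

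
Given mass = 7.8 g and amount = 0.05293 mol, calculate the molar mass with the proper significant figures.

1.5 × 10^2 g/mol

molar mass = 7.8 g ÷ 0.05293 mol = 147.364443605… g/mol.
7.8 has 2 significant figures; 0.05293 has 4.
Division/multiplication keeps the fewest: 2 significant figures.
Rounded: 1.5 × 10^2 g/mol.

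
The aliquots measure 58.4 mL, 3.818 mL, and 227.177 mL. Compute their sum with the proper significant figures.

58.4 mL + 3.818 mL + 227.177 mL = 289.395 mL.
Addition/subtraction keeps the fewest decimal places: 58.4 → 1 decimal place, 3.818 → 3 decimal places, 227.177 → 3 decimal places; limit is 1.
Rounded to 1 decimal place: 289.4 mL.

289.4 mL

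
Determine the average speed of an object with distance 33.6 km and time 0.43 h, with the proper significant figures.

average speed = 33.6 km ÷ 0.43 h = 78.1395348837… km/h.
33.6 has 3 significant figures; 0.43 has 2.
Division/multiplication keeps the fewest: 2 significant figures.
Rounded: 78 km/h.

78 km/h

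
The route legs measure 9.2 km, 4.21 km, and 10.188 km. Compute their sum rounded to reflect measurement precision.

9.2 km + 4.21 km + 10.188 km = 23.598 km.
Addition/subtraction keeps the fewest decimal places: 9.2 → 1 decimal place, 4.21 → 2 decimal places, 10.188 → 3 decimal places; limit is 1.
Rounded to 1 decimal place: 23.6 km.

23.6 km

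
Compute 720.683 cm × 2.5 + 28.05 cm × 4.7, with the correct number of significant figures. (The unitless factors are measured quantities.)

1.9 × 10^3 cm

720.683 × 2.5 = 1801.7075 → 1.8 × 10^3 cm (2 s.f., last digit at the 10^2 place).
28.05 × 4.7 = 131.835 → 1.3 × 10^2 cm (2 s.f., last digit at the 10^1 place).
Sum: 1933.5425 cm; keep the coarser place, 10^2.
Result: 1.9 × 10^3 cm.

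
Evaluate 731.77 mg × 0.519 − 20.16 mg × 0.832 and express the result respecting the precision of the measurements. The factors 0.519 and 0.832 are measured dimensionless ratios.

363 mg

731.77 × 0.519 = 379.78863 → 3.80 × 10² mg (3 s.f., last digit at the 10^0 place).
20.16 × 0.832 = 16.77312 → 16.8 mg (3 s.f., last digit at the 10^-1 place).
Difference: 363.01551 mg; keep the coarser place, 10^0.
Result: 363 mg.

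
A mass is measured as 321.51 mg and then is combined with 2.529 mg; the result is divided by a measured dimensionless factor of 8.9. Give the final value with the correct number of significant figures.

321.51 mg + 2.529 mg = 324.039 mg; the sum is limited to 2 decimal places (5 s.f.).
Carrying full precision, 324.039 ÷ 8.9 = 36.4088764045… mg; 8.9 has 2 s.f., so the result keeps min(5, 2) = 2 s.f.
Rounded to 2 significant figures: 36 mg.

36 mg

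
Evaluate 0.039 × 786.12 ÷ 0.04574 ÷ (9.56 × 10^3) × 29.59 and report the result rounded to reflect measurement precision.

2.1

0.039 × 786.12 ÷ 0.04574 ÷ (9.56 × 10^3) × 29.59 = 2.07464772966…
Multiplication/division keeps the fewest significant figures: 0.039 → 2 s.f., 786.12 → 5 s.f., 0.04574 → 4 s.f., 9.56 × 10^3 → 3 s.f., 29.59 → 4 s.f.; limit is 2.
Rounded to 2 significant figures: 2.1.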